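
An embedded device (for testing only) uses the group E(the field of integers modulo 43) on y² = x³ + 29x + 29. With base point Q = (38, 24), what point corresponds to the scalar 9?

(38, 19)

Double-and-add on 9 = (1001)₂. Start with Q = (38, 24) for the leading 1-bit.
double: tangent at (38, 24): λ = (3·38² + 29)/(2·24) ≡ 18/5. 5⁻¹ ≡ 26 (mod 43), so λ ≡ 18·26 ≡ 38.
  x = λ² - 38 - 38 = 1444 - 76 ≡ 35; y = λ·(38 - 35) - 24 ≡ 4. → (35, 4)
double: tangent at (35, 4): λ = (3·35² + 29)/(2·4) ≡ 6/8. 8⁻¹ ≡ 27 (mod 43), so λ ≡ 6·27 ≡ 33.
  x = λ² - 35 - 35 = 1089 - 70 ≡ 30; y = λ·(35 - 30) - 4 ≡ 32. → (30, 32)
double: tangent at (30, 32): λ = (3·30² + 29)/(2·32) ≡ 20/21. 21⁻¹ ≡ 41 (mod 43), so λ ≡ 20·41 ≡ 3.
  x = λ² - 30 - 30 = 9 - 60 ≡ 35; y = λ·(30 - 35) - 32 ≡ 39. → (35, 39)
add Q: (35, 39) + (38, 24). λ = (24 - 39)/(38 - 35) ≡ 28/3 mod 43. 3⁻¹ ≡ 29 (mod 43) since 3·29 = 87 ≡ 1, so λ ≡ 38.
  x = λ² - 35 - 38 = 1444 - 73 ≡ 38; y = λ·(35 - 38) - 39 ≡ 19. → (38, 19)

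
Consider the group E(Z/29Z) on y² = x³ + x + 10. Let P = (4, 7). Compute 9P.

Repeated addition: build up to 9P.
2P: tangent at (4, 7): λ = (3·4² + 1)/(2·7) ≡ 20/14. 14⁻¹ ≡ 27 (mod 29) since 14·27 = 378 ≡ 1, so λ ≡ 20·27 ≡ 18.
  x = λ² - 4 - 4 = 324 - 8 ≡ 26; y = λ·(4 - 26) - 7 ≡ 3. → (26, 3)
3P: (26, 3) + (4, 7). λ = (7 - 3)/(4 - 26) ≡ 4/7 mod 29. 7⁻¹ ≡ 25 (mod 29), so λ ≡ 13.
  x = λ² - 26 - 4 = 169 - 30 ≡ 23; y = λ·(26 - 23) - 3 ≡ 7. → (23, 7)
4P: (23, 7) + (4, 7). λ = (7 - 7)/(4 - 23) ≡ 0/10 mod 29. 10⁻¹ ≡ 3 (mod 29), so λ ≡ 0.
  x = λ² - 23 - 4 = 0 - 27 ≡ 2; y = λ·(23 - 2) - 7 ≡ 22. → (2, 22)
5P: (2, 22) + (4, 7). λ = (7 - 22)/(4 - 2) ≡ 14/2 mod 29. 2⁻¹ ≡ 15 (mod 29) since 2·15 = 30 ≡ 1, so λ ≡ 7.
  x = λ² - 2 - 4 = 49 - 6 ≡ 14; y = λ·(2 - 14) - 22 ≡ 10. → (14, 10)
6P: (14, 10) + (4, 7). λ = (7 - 10)/(4 - 14) ≡ 26/19 mod 29. 19⁻¹ ≡ 26 (mod 29) since 19·26 = 494 ≡ 1, so λ ≡ 9.
  x = λ² - 14 - 4 = 81 - 18 ≡ 5; y = λ·(14 - 5) - 10 ≡ 13. → (5, 13)
7P: (5, 13) + (4, 7). λ = (7 - 13)/(4 - 5) ≡ 23/28 mod 29. 28⁻¹ ≡ 28 (mod 29), so λ ≡ 6.
  x = λ² - 5 - 4 = 36 - 9 ≡ 27; y = λ·(5 - 27) - 13 ≡ 0. → (27, 0)
8P: (27, 0) + (4, 7). λ = (7 - 0)/(4 - 27) ≡ 7/6 mod 29. 6⁻¹ ≡ 5 (mod 29), so λ ≡ 6.
  x = λ² - 27 - 4 = 36 - 31 ≡ 5; y = λ·(27 - 5) - 0 ≡ 16. → (5, 16)
9P: (5, 16) + (4, 7). λ = (7 - 16)/(4 - 5) ≡ 20/28 mod 29. 28⁻¹ ≡ 28 (mod 29), so λ ≡ 9.
  x = λ² - 5 - 4 = 81 - 9 ≡ 14; y = λ·(5 - 14) - 16 ≡ 19. → (14, 19)

(14, 19)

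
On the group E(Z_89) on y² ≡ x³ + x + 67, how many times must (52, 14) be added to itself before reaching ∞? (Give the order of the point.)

3

2P: tangent at (52, 14): λ = (3·52² + 1)/(2·14) ≡ 14/28. 28⁻¹ ≡ 35 (mod 89), so λ ≡ 14·35 ≡ 45.
  x = λ² - 52 - 52 = 2025 - 104 ≡ 52; y = λ·(52 - 52) - 14 ≡ 75. → (52, 75)
3P: (52, 75) + (52, 14): same x and y₁ ≡ -y₂, so the sum is ∞.
3P = ∞, so the order is 3.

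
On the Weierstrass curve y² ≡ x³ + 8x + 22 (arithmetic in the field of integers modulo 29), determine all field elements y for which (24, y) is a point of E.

none

x³ + 8x + 22 = 14038 ≡ 2 (mod 29).
2 is a non-residue mod 29; no y exists.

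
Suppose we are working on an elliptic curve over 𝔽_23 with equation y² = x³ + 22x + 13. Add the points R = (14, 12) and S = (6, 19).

(14, 12) + (6, 19). λ = (19 - 12)/(6 - 14) ≡ 7/15 mod 23. 15⁻¹ ≡ 20 (mod 23), so λ ≡ 2.
  x = λ² - 14 - 6 = 4 - 20 ≡ 7; y = λ·(14 - 7) - 12 ≡ 2. → (7, 2)

(7, 2)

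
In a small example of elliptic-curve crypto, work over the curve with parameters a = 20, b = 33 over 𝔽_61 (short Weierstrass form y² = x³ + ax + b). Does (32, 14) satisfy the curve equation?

yes

y² = 14² ≡ 13; x³ + 20x + 33 = 33441 ≡ 13 (mod 61). 13 = 13.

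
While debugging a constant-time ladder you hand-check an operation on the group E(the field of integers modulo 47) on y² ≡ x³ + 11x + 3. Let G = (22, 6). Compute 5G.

(5, 29)

Double-and-add on 5 = (101)₂. Start with G = (22, 6) for the leading 1-bit.
double: tangent at (22, 6): λ = (3·22² + 11)/(2·6) ≡ 6/12. 12⁻¹ ≡ 4 (mod 47), so λ ≡ 6·4 ≡ 24.
  x = λ² - 22 - 22 = 576 - 44 ≡ 15; y = λ·(22 - 15) - 6 ≡ 21. → (15, 21)
double: tangent at (15, 21): λ = (3·15² + 11)/(2·21) ≡ 28/42. 42⁻¹ ≡ 28 (mod 47), so λ ≡ 28·28 ≡ 32.
  x = λ² - 15 - 15 = 1024 - 30 ≡ 7; y = λ·(15 - 7) - 21 ≡ 0. → (7, 0)
add G: (7, 0) + (22, 6). λ = (6 - 0)/(22 - 7) ≡ 6/15 mod 47. 15⁻¹ ≡ 22 (mod 47) since 15·22 = 330 ≡ 1, so λ ≡ 38.
  x = λ² - 7 - 22 = 1444 - 29 ≡ 5; y = λ·(7 - 5) - 0 ≡ 29. → (5, 29)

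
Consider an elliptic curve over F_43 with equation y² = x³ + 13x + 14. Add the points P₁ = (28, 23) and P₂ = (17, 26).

(28, 23) + (17, 26). λ = (26 - 23)/(17 - 28) ≡ 3/32 mod 43. 32⁻¹ ≡ 39 (mod 43) since 32·39 = 1248 ≡ 1, so λ ≡ 31.
  x = λ² - 28 - 17 = 961 - 45 ≡ 13; y = λ·(28 - 13) - 23 ≡ 12. → (13, 12)

(13, 12)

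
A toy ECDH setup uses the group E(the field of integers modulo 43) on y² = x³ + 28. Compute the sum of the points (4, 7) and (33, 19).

(12, 6)

(4, 7) + (33, 19). λ = (19 - 7)/(33 - 4) ≡ 12/29 mod 43. 29⁻¹ ≡ 3 (mod 43), so λ ≡ 36.
  x = λ² - 4 - 33 = 1296 - 37 ≡ 12; y = λ·(4 - 12) - 7 ≡ 6. → (12, 6)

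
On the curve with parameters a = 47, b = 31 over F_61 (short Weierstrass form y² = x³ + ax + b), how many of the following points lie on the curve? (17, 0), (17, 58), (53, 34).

2

(17, 0): 0² ≡ 0, rhs ≡ 9 → off.
(17, 58): 58² ≡ 9, rhs ≡ 9 → on.
(53, 34): 34² ≡ 58, rhs ≡ 58 → on.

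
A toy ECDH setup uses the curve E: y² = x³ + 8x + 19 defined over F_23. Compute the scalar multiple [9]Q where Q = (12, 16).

(12, 7)

Repeated addition: build up to 9Q.
2Q: tangent at (12, 16): λ = (3·12² + 8)/(2·16) ≡ 3/9. 9⁻¹ ≡ 18 (mod 23), so λ ≡ 3·18 ≡ 8.
  x = λ² - 12 - 12 = 64 - 24 ≡ 17; y = λ·(12 - 17) - 16 ≡ 13. → (17, 13)
3Q: (17, 13) + (12, 16). λ = (16 - 13)/(12 - 17) ≡ 3/18 mod 23. 18⁻¹ ≡ 9 (mod 23), so λ ≡ 4.
  x = λ² - 17 - 12 = 16 - 29 ≡ 10; y = λ·(17 - 10) - 13 ≡ 15. → (10, 15)
4Q: (10, 15) + (12, 16). λ = (16 - 15)/(12 - 10) ≡ 1/2 mod 23. 2⁻¹ ≡ 12 (mod 23) since 2·12 = 24 ≡ 1, so λ ≡ 12.
  x = λ² - 10 - 12 = 144 - 22 ≡ 7; y = λ·(10 - 7) - 15 ≡ 21. → (7, 21)
5Q: (7, 21) + (12, 16). λ = (16 - 21)/(12 - 7) ≡ 18/5 mod 23. 5⁻¹ ≡ 14 (mod 23), so λ ≡ 22.
  x = λ² - 7 - 12 = 484 - 19 ≡ 5; y = λ·(7 - 5) - 21 ≡ 0. → (5, 0)
6Q: (5, 0) + (12, 16). λ = (16 - 0)/(12 - 5) ≡ 16/7 mod 23. 7⁻¹ ≡ 10 (mod 23), so λ ≡ 22.
  x = λ² - 5 - 12 = 484 - 17 ≡ 7; y = λ·(5 - 7) - 0 ≡ 2. → (7, 2)
7Q: (7, 2) + (12, 16). λ = (16 - 2)/(12 - 7) ≡ 14/5 mod 23. 5⁻¹ ≡ 14 (mod 23) since 5·14 = 70 ≡ 1, so λ ≡ 12.
  x = λ² - 7 - 12 = 144 - 19 ≡ 10; y = λ·(7 - 10) - 2 ≡ 8. → (10, 8)
8Q: (10, 8) + (12, 16). λ = (16 - 8)/(12 - 10) ≡ 8/2 mod 23. 2⁻¹ ≡ 12 (mod 23), so λ ≡ 4.
  x = λ² - 10 - 12 = 16 - 22 ≡ 17; y = λ·(10 - 17) - 8 ≡ 10. → (17, 10)
9Q: (17, 10) + (12, 16). λ = (16 - 10)/(12 - 17) ≡ 6/18 mod 23. 18⁻¹ ≡ 9 (mod 23) since 18·9 = 162 ≡ 1, so λ ≡ 8.
  x = λ² - 17 - 12 = 64 - 29 ≡ 12; y = λ·(17 - 12) - 10 ≡ 7. → (12, 7)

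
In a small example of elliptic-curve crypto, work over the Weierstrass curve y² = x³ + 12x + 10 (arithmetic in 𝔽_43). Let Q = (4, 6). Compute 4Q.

(32, 40)

Repeated addition: build up to 4Q.
2Q: tangent at (4, 6): λ = (3·4² + 12)/(2·6) ≡ 17/12. 12⁻¹ ≡ 18 (mod 43) since 12·18 = 216 ≡ 1, so λ ≡ 17·18 ≡ 5.
  x = λ² - 4 - 4 = 25 - 8 ≡ 17; y = λ·(4 - 17) - 6 ≡ 15. → (17, 15)
3Q: (17, 15) + (4, 6). λ = (6 - 15)/(4 - 17) ≡ 34/30 mod 43. 30⁻¹ ≡ 33 (mod 43) since 30·33 = 990 ≡ 1, so λ ≡ 4.
  x = λ² - 17 - 4 = 16 - 21 ≡ 38; y = λ·(17 - 38) - 15 ≡ 30. → (38, 30)
4Q: (38, 30) + (4, 6). λ = (6 - 30)/(4 - 38) ≡ 19/9 mod 43. 9⁻¹ ≡ 24 (mod 43) since 9·24 = 216 ≡ 1, so λ ≡ 26.
  x = λ² - 38 - 4 = 676 - 42 ≡ 32; y = λ·(38 - 32) - 30 ≡ 40. → (32, 40)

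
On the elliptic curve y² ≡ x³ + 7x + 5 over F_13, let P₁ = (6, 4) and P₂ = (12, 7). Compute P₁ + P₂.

(5, 3)

(6, 4) + (12, 7). λ = (7 - 4)/(12 - 6) ≡ 3/6 mod 13. 6⁻¹ ≡ 11 (mod 13), so λ ≡ 7.
  x = λ² - 6 - 12 = 49 - 18 ≡ 5; y = λ·(6 - 5) - 4 ≡ 3. → (5, 3)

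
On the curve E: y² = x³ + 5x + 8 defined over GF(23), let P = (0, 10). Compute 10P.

(12, 5)

Repeated addition: build up to 10P.
2P: tangent at (0, 10): λ = (3·0² + 5)/(2·10) ≡ 5/20. 20⁻¹ ≡ 15 (mod 23) since 20·15 = 300 ≡ 1, so λ ≡ 5·15 ≡ 6.
  x = λ² - 0 - 0 = 36 - 0 ≡ 13; y = λ·(0 - 13) - 10 ≡ 4. → (13, 4)
3P: (13, 4) + (0, 10). λ = (10 - 4)/(0 - 13) ≡ 6/10 mod 23. 10⁻¹ ≡ 7 (mod 23), so λ ≡ 19.
  x = λ² - 13 - 0 = 361 - 13 ≡ 3; y = λ·(13 - 3) - 4 ≡ 2. → (3, 2)
4P: (3, 2) + (0, 10). λ = (10 - 2)/(0 - 3) ≡ 8/20 mod 23. 20⁻¹ ≡ 15 (mod 23), so λ ≡ 5.
  x = λ² - 3 - 0 = 25 - 3 ≡ 22; y = λ·(3 - 22) - 2 ≡ 18. → (22, 18)
5P: (22, 18) + (0, 10). λ = (10 - 18)/(0 - 22) ≡ 15/1 mod 23. 1⁻¹ ≡ 1 (mod 23) since 1·1 = 1 ≡ 1, so λ ≡ 15.
  x = λ² - 22 - 0 = 225 - 22 ≡ 19; y = λ·(22 - 19) - 18 ≡ 4. → (19, 4)
6P: (19, 4) + (0, 10). λ = (10 - 4)/(0 - 19) ≡ 6/4 mod 23. 4⁻¹ ≡ 6 (mod 23), so λ ≡ 13.
  x = λ² - 19 - 0 = 169 - 19 ≡ 12; y = λ·(19 - 12) - 4 ≡ 18. → (12, 18)
7P: (12, 18) + (0, 10). λ = (10 - 18)/(0 - 12) ≡ 15/11 mod 23. 11⁻¹ ≡ 21 (mod 23), so λ ≡ 16.
  x = λ² - 12 - 0 = 256 - 12 ≡ 14; y = λ·(12 - 14) - 18 ≡ 19. → (14, 19)
8P: (14, 19) + (0, 10). λ = (10 - 19)/(0 - 14) ≡ 14/9 mod 23. 9⁻¹ ≡ 18 (mod 23), so λ ≡ 22.
  x = λ² - 14 - 0 = 484 - 14 ≡ 10; y = λ·(14 - 10) - 19 ≡ 0. → (10, 0)
9P: (10, 0) + (0, 10). λ = (10 - 0)/(0 - 10) ≡ 10/13 mod 23. 13⁻¹ ≡ 16 (mod 23) since 13·16 = 208 ≡ 1, so λ ≡ 22.
  x = λ² - 10 - 0 = 484 - 10 ≡ 14; y = λ·(10 - 14) - 0 ≡ 4. → (14, 4)
10P: (14, 4) + (0, 10). λ = (10 - 4)/(0 - 14) ≡ 6/9 mod 23. 9⁻¹ ≡ 18 (mod 23), so λ ≡ 16.
  x = λ² - 14 - 0 = 256 - 14 ≡ 12; y = λ·(14 - 12) - 4 ≡ 5. → (12, 5)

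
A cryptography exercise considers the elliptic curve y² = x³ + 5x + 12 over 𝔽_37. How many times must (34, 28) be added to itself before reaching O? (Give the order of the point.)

9

2P: tangent at (34, 28): λ = (3·34² + 5)/(2·28) ≡ 32/19. 19⁻¹ ≡ 2 (mod 37), so λ ≡ 32·2 ≡ 27.
  x = λ² - 34 - 34 = 729 - 68 ≡ 32; y = λ·(34 - 32) - 28 ≡ 26. → (32, 26)
3P: (32, 26) + (34, 28). λ = (28 - 26)/(34 - 32) ≡ 2/2 mod 37. 2⁻¹ ≡ 19 (mod 37) since 2·19 = 38 ≡ 1, so λ ≡ 1.
  x = λ² - 32 - 34 = 1 - 66 ≡ 9; y = λ·(32 - 9) - 26 ≡ 34. → (9, 34)
4P: (9, 34) + (34, 28). λ = (28 - 34)/(34 - 9) ≡ 31/25 mod 37. 25⁻¹ ≡ 3 (mod 37) since 25·3 = 75 ≡ 1, so λ ≡ 19.
  x = λ² - 9 - 34 = 361 - 43 ≡ 22; y = λ·(9 - 22) - 34 ≡ 15. → (22, 15)
5P: (22, 15) + (34, 28). λ = (28 - 15)/(34 - 22) ≡ 13/12 mod 37. 12⁻¹ ≡ 34 (mod 37) since 12·34 = 408 ≡ 1, so λ ≡ 35.
  x = λ² - 22 - 34 = 1225 - 56 ≡ 22; y = λ·(22 - 22) - 15 ≡ 22. → (22, 22)
6P: (22, 22) + (34, 28). λ = (28 - 22)/(34 - 22) ≡ 6/12 mod 37. 12⁻¹ ≡ 34 (mod 37) since 12·34 = 408 ≡ 1, so λ ≡ 19.
  x = λ² - 22 - 34 = 361 - 56 ≡ 9; y = λ·(22 - 9) - 22 ≡ 3. → (9, 3)
7P: (9, 3) + (34, 28). λ = (28 - 3)/(34 - 9) ≡ 25/25 mod 37. 25⁻¹ ≡ 3 (mod 37), so λ ≡ 1.
  x = λ² - 9 - 34 = 1 - 43 ≡ 32; y = λ·(9 - 32) - 3 ≡ 11. → (32, 11)
8P: (32, 11) + (34, 28). λ = (28 - 11)/(34 - 32) ≡ 17/2 mod 37. 2⁻¹ ≡ 19 (mod 37), so λ ≡ 27.
  x = λ² - 32 - 34 = 729 - 66 ≡ 34; y = λ·(32 - 34) - 11 ≡ 9. → (34, 9)
9P: (34, 9) + (34, 28): same x and y₁ ≡ -y₂, so the sum is O.
9P = O, so the order is 9.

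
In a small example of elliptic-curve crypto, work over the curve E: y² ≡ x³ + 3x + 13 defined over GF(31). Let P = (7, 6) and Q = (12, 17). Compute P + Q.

(28, 16)

(7, 6) + (12, 17). λ = (17 - 6)/(12 - 7) ≡ 11/5 mod 31. 5⁻¹ ≡ 25 (mod 31), so λ ≡ 27.
  x = λ² - 7 - 12 = 729 - 19 ≡ 28; y = λ·(7 - 28) - 6 ≡ 16. → (28, 16)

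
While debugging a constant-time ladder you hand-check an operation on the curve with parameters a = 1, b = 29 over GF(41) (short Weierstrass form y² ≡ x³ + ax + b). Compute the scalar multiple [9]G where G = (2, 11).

(22, 30)

Double-and-add on 9 = (1001)₂. Start with G = (2, 11) for the leading 1-bit.
double: tangent at (2, 11): λ = (3·2² + 1)/(2·11) ≡ 13/22. 22⁻¹ ≡ 28 (mod 41), so λ ≡ 13·28 ≡ 36.
  x = λ² - 2 - 2 = 1296 - 4 ≡ 21; y = λ·(2 - 21) - 11 ≡ 2. → (21, 2)
double: tangent at (21, 2): λ = (3·21² + 1)/(2·2) ≡ 12/4. 4⁻¹ ≡ 31 (mod 41) since 4·31 = 124 ≡ 1, so λ ≡ 12·31 ≡ 3.
  x = λ² - 21 - 21 = 9 - 42 ≡ 8; y = λ·(21 - 8) - 2 ≡ 37. → (8, 37)
double: tangent at (8, 37): λ = (3·8² + 1)/(2·37) ≡ 29/33. 33⁻¹ ≡ 5 (mod 41), so λ ≡ 29·5 ≡ 22.
  x = λ² - 8 - 8 = 484 - 16 ≡ 17; y = λ·(8 - 17) - 37 ≡ 11. → (17, 11)
add G: (17, 11) + (2, 11). λ = (11 - 11)/(2 - 17) ≡ 0/26 mod 41. 26⁻¹ ≡ 30 (mod 41), so λ ≡ 0.
  x = λ² - 17 - 2 = 0 - 19 ≡ 22; y = λ·(17 - 22) - 11 ≡ 30. → (22, 30)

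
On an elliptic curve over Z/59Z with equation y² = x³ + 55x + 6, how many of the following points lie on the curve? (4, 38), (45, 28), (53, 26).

(4, 38): 38² ≡ 28, rhs ≡ 54 → off.
(45, 28): 28² ≡ 17, rhs ≡ 32 → off.
(53, 26): 26² ≡ 27, rhs ≡ 50 → off.

0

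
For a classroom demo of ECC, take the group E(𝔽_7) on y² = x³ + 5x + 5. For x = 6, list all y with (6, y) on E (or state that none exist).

none

x³ + 5x + 5 = 251 ≡ 6 (mod 7).
6 is a non-residue mod 7; no y exists.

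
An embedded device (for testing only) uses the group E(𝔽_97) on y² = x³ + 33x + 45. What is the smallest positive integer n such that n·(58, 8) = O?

2P: tangent at (58, 8): λ = (3·58² + 33)/(2·8) ≡ 37/16. 16⁻¹ ≡ 91 (mod 97) since 16·91 = 1456 ≡ 1, so λ ≡ 37·91 ≡ 69.
  x = λ² - 58 - 58 = 4761 - 116 ≡ 86; y = λ·(58 - 86) - 8 ≡ 0. → (86, 0)
3P: (86, 0) + (58, 8). λ = (8 - 0)/(58 - 86) ≡ 8/69 mod 97. 69⁻¹ ≡ 45 (mod 97) since 69·45 = 3105 ≡ 1, so λ ≡ 69.
  x = λ² - 86 - 58 = 4761 - 144 ≡ 58; y = λ·(86 - 58) - 0 ≡ 89. → (58, 89)
4P: (58, 89) + (58, 8): same x and y₁ ≡ -y₂, so the sum is O.
4P = O, so the order is 4.

4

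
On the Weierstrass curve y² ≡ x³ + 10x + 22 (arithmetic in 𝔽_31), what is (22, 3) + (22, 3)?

(23, 22)

tangent at (22, 3): λ = (3·22² + 10)/(2·3) ≡ 5/6. 6⁻¹ ≡ 26 (mod 31) since 6·26 = 156 ≡ 1, so λ ≡ 5·26 ≡ 6.
  x = λ² - 22 - 22 = 36 - 44 ≡ 23; y = λ·(22 - 23) - 3 ≡ 22. → (23, 22)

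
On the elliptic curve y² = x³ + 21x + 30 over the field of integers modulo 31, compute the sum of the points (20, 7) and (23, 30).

(20, 7) + (23, 30). λ = (30 - 7)/(23 - 20) ≡ 23/3 mod 31. 3⁻¹ ≡ 21 (mod 31), so λ ≡ 18.
  x = λ² - 20 - 23 = 324 - 43 ≡ 2; y = λ·(20 - 2) - 7 ≡ 7. → (2, 7)

(2, 7)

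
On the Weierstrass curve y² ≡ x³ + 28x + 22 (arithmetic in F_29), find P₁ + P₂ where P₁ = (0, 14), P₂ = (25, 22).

(0, 14) + (25, 22). λ = (22 - 14)/(25 - 0) ≡ 8/25 mod 29. 25⁻¹ ≡ 7 (mod 29), so λ ≡ 27.
  x = λ² - 0 - 25 = 729 - 25 ≡ 8; y = λ·(0 - 8) - 14 ≡ 2. → (8, 2)

(8, 2)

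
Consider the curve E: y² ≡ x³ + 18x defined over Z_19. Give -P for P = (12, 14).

-(12, 14) = (12, -14 mod 19) = (12, 5).

(12, 5)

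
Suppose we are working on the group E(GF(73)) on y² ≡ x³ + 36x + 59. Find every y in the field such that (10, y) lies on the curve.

18, 55

x³ + 36x + 59 = 1419 ≡ 32 (mod 73).
Square roots of 32 mod 73: 18 and 55 (since 18² = 324 ≡ 32).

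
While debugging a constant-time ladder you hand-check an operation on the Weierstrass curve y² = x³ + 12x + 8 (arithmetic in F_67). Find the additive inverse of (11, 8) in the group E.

-(11, 8) = (11, -8 mod 67) = (11, 59).

(11, 59)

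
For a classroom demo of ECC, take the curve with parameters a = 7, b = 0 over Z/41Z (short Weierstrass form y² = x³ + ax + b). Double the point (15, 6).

tangent at (15, 6): λ = (3·15² + 7)/(2·6) ≡ 26/12. 12⁻¹ ≡ 24 (mod 41), so λ ≡ 26·24 ≡ 9.
  x = λ² - 15 - 15 = 81 - 30 ≡ 10; y = λ·(15 - 10) - 6 ≡ 39. → (10, 39)

(10, 39)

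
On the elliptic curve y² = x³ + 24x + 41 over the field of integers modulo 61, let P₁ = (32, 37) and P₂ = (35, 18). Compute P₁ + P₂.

(32, 37) + (35, 18). λ = (18 - 37)/(35 - 32) ≡ 42/3 mod 61. 3⁻¹ ≡ 41 (mod 61), so λ ≡ 14.
  x = λ² - 32 - 35 = 196 - 67 ≡ 7; y = λ·(32 - 7) - 37 ≡ 8. → (7, 8)

(7, 8)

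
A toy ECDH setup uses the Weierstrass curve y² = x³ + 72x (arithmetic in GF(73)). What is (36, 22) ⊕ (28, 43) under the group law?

(33, 34)

(36, 22) + (28, 43). λ = (43 - 22)/(28 - 36) ≡ 21/65 mod 73. 65⁻¹ ≡ 9 (mod 73) since 65·9 = 585 ≡ 1, so λ ≡ 43.
  x = λ² - 36 - 28 = 1849 - 64 ≡ 33; y = λ·(36 - 33) - 22 ≡ 34. → (33, 34)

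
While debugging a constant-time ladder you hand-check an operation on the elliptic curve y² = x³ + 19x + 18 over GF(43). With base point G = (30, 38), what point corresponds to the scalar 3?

(1, 9)

Repeated addition: build up to 3G.
2G: tangent at (30, 38): λ = (3·30² + 19)/(2·38) ≡ 10/33. 33⁻¹ ≡ 30 (mod 43), so λ ≡ 10·30 ≡ 42.
  x = λ² - 30 - 30 = 1764 - 60 ≡ 27; y = λ·(30 - 27) - 38 ≡ 2. → (27, 2)
3G: (27, 2) + (30, 38). λ = (38 - 2)/(30 - 27) ≡ 36/3 mod 43. 3⁻¹ ≡ 29 (mod 43), so λ ≡ 12.
  x = λ² - 27 - 30 = 144 - 57 ≡ 1; y = λ·(27 - 1) - 2 ≡ 9. → (1, 9)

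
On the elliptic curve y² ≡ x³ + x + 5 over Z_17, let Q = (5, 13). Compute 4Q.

Repeated addition: build up to 4Q.
2Q: tangent at (5, 13): λ = (3·5² + 1)/(2·13) ≡ 8/9. 9⁻¹ ≡ 2 (mod 17), so λ ≡ 8·2 ≡ 16.
  x = λ² - 5 - 5 = 256 - 10 ≡ 8; y = λ·(5 - 8) - 13 ≡ 7. → (8, 7)
3Q: (8, 7) + (5, 13). λ = (13 - 7)/(5 - 8) ≡ 6/14 mod 17. 14⁻¹ ≡ 11 (mod 17), so λ ≡ 15.
  x = λ² - 8 - 5 = 225 - 13 ≡ 8; y = λ·(8 - 8) - 7 ≡ 10. → (8, 10)
4Q: (8, 10) + (5, 13). λ = (13 - 10)/(5 - 8) ≡ 3/14 mod 17. 14⁻¹ ≡ 11 (mod 17), so λ ≡ 16.
  x = λ² - 8 - 5 = 256 - 13 ≡ 5; y = λ·(8 - 5) - 10 ≡ 4. → (5, 4)

(5, 4)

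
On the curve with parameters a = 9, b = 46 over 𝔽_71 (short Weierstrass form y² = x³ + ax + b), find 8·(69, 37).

(47, 8)

Write G = (69, 37).
Repeated addition: build up to 8G.
2G: tangent at (69, 37): λ = (3·69² + 9)/(2·37) ≡ 21/3. 3⁻¹ ≡ 24 (mod 71) since 3·24 = 72 ≡ 1, so λ ≡ 21·24 ≡ 7.
  x = λ² - 69 - 69 = 49 - 138 ≡ 53; y = λ·(69 - 53) - 37 ≡ 4. → (53, 4)
3G: (53, 4) + (69, 37). λ = (37 - 4)/(69 - 53) ≡ 33/16 mod 71. 16⁻¹ ≡ 40 (mod 71) since 16·40 = 640 ≡ 1, so λ ≡ 42.
  x = λ² - 53 - 69 = 1764 - 122 ≡ 9; y = λ·(53 - 9) - 4 ≡ 69. → (9, 69)
4G: (9, 69) + (69, 37). λ = (37 - 69)/(69 - 9) ≡ 39/60 mod 71. 60⁻¹ ≡ 58 (mod 71) since 60·58 = 3480 ≡ 1, so λ ≡ 61.
  x = λ² - 9 - 69 = 3721 - 78 ≡ 22; y = λ·(9 - 22) - 69 ≡ 61. → (22, 61)
5G: (22, 61) + (69, 37). λ = (37 - 61)/(69 - 22) ≡ 47/47 mod 71. 47⁻¹ ≡ 68 (mod 71) since 47·68 = 3196 ≡ 1, so λ ≡ 1.
  x = λ² - 22 - 69 = 1 - 91 ≡ 52; y = λ·(22 - 52) - 61 ≡ 51. → (52, 51)
6G: (52, 51) + (69, 37). λ = (37 - 51)/(69 - 52) ≡ 57/17 mod 71. 17⁻¹ ≡ 46 (mod 71) since 17·46 = 782 ≡ 1, so λ ≡ 66.
  x = λ² - 52 - 69 = 4356 - 121 ≡ 46; y = λ·(52 - 46) - 51 ≡ 61. → (46, 61)
7G: (46, 61) + (69, 37). λ = (37 - 61)/(69 - 46) ≡ 47/23 mod 71. 23⁻¹ ≡ 34 (mod 71), so λ ≡ 36.
  x = λ² - 46 - 69 = 1296 - 115 ≡ 45; y = λ·(46 - 45) - 61 ≡ 46. → (45, 46)
8G: (45, 46) + (69, 37). λ = (37 - 46)/(69 - 45) ≡ 62/24 mod 71. 24⁻¹ ≡ 3 (mod 71), so λ ≡ 44.
  x = λ² - 45 - 69 = 1936 - 114 ≡ 47; y = λ·(45 - 47) - 46 ≡ 8. → (47, 8)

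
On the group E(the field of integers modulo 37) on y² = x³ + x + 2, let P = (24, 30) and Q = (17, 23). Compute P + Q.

(24, 30) + (17, 23). λ = (23 - 30)/(17 - 24) ≡ 30/30 mod 37. 30⁻¹ ≡ 21 (mod 37), so λ ≡ 1.
  x = λ² - 24 - 17 = 1 - 41 ≡ 34; y = λ·(24 - 34) - 30 ≡ 34. → (34, 34)

(34, 34)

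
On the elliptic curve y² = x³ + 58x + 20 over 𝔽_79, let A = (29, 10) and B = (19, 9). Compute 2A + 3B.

(51, 12)

First 2A:
Repeated addition: build up to 2A.
2A: tangent at (29, 10): λ = (3·29² + 58)/(2·10) ≡ 53/20. 20⁻¹ ≡ 4 (mod 79), so λ ≡ 53·4 ≡ 54.
  x = λ² - 29 - 29 = 2916 - 58 ≡ 14; y = λ·(29 - 14) - 10 ≡ 10. → (14, 10)
2A = (14, 10).
Next 3B:
Repeated addition: build up to 3B.
2B: tangent at (19, 9): λ = (3·19² + 58)/(2·9) ≡ 35/18. 18⁻¹ ≡ 22 (mod 79), so λ ≡ 35·22 ≡ 59.
  x = λ² - 19 - 19 = 3481 - 38 ≡ 46; y = λ·(19 - 46) - 9 ≡ 57. → (46, 57)
3B: (46, 57) + (19, 9). λ = (9 - 57)/(19 - 46) ≡ 31/52 mod 79. 52⁻¹ ≡ 38 (mod 79), so λ ≡ 72.
  x = λ² - 46 - 19 = 5184 - 65 ≡ 63; y = λ·(46 - 63) - 57 ≡ 62. → (63, 62)
3B = (63, 62).
Finally 2A + 3B:
(14, 10) + (63, 62). λ = (62 - 10)/(63 - 14) ≡ 52/49 mod 79. 49⁻¹ ≡ 50 (mod 79) since 49·50 = 2450 ≡ 1, so λ ≡ 72.
  x = λ² - 14 - 63 = 5184 - 77 ≡ 51; y = λ·(14 - 51) - 10 ≡ 12. → (51, 12)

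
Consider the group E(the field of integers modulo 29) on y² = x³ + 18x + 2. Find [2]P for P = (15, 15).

(8, 22)

tangent at (15, 15): λ = (3·15² + 18)/(2·15) ≡ 26/1. 1⁻¹ ≡ 1 (mod 29), so λ ≡ 26·1 ≡ 26.
  x = λ² - 15 - 15 = 676 - 30 ≡ 8; y = λ·(15 - 8) - 15 ≡ 22. → (8, 22)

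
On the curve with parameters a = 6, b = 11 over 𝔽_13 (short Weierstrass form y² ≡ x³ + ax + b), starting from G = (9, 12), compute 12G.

O

Repeated addition: build up to 12G.
2G: tangent at (9, 12): λ = (3·9² + 6)/(2·12) ≡ 2/11. 11⁻¹ ≡ 6 (mod 13), so λ ≡ 2·6 ≡ 12.
  x = λ² - 9 - 9 = 144 - 18 ≡ 9; y = λ·(9 - 9) - 12 ≡ 1. → (9, 1)
3G: (9, 1) + (9, 12): same x and y₁ ≡ -y₂, so the sum is 𝒪.
4G: 𝒪 + (9, 12) = (9, 12) (identity).
5G: tangent at (9, 12): λ = (3·9² + 6)/(2·12) ≡ 2/11. 11⁻¹ ≡ 6 (mod 13), so λ ≡ 2·6 ≡ 12.
  x = λ² - 9 - 9 = 144 - 18 ≡ 9; y = λ·(9 - 9) - 12 ≡ 1. → (9, 1)
6G: (9, 1) + (9, 12): same x and y₁ ≡ -y₂, so the sum is 𝒪.
7G: 𝒪 + (9, 12) = (9, 12) (identity).
8G: tangent at (9, 12): λ = (3·9² + 6)/(2·12) ≡ 2/11. 11⁻¹ ≡ 6 (mod 13), so λ ≡ 2·6 ≡ 12.
  x = λ² - 9 - 9 = 144 - 18 ≡ 9; y = λ·(9 - 9) - 12 ≡ 1. → (9, 1)
9G: (9, 1) + (9, 12): same x and y₁ ≡ -y₂, so the sum is 𝒪.
10G: 𝒪 + (9, 12) = (9, 12) (identity).
11G: tangent at (9, 12): λ = (3·9² + 6)/(2·12) ≡ 2/11. 11⁻¹ ≡ 6 (mod 13), so λ ≡ 2·6 ≡ 12.
  x = λ² - 9 - 9 = 144 - 18 ≡ 9; y = λ·(9 - 9) - 12 ≡ 1. → (9, 1)
12G: (9, 1) + (9, 12): same x and y₁ ≡ -y₂, so the sum is 𝒪.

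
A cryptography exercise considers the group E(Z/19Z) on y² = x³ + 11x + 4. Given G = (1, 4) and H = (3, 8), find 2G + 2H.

(4, 13)

First 2G:
Repeated addition: build up to 2G.
2G: tangent at (1, 4): λ = (3·1² + 11)/(2·4) ≡ 14/8. 8⁻¹ ≡ 12 (mod 19) since 8·12 = 96 ≡ 1, so λ ≡ 14·12 ≡ 16.
  x = λ² - 1 - 1 = 256 - 2 ≡ 7; y = λ·(1 - 7) - 4 ≡ 14. → (7, 14)
2G = (7, 14).
Next 2H:
Repeated addition: build up to 2H.
2H: tangent at (3, 8): λ = (3·3² + 11)/(2·8) ≡ 0/16. 16⁻¹ ≡ 6 (mod 19) since 16·6 = 96 ≡ 1, so λ ≡ 0·6 ≡ 0.
  x = λ² - 3 - 3 = 0 - 6 ≡ 13; y = λ·(3 - 13) - 8 ≡ 11. → (13, 11)
2H = (13, 11).
Finally 2G + 2H:
(7, 14) + (13, 11). λ = (11 - 14)/(13 - 7) ≡ 16/6 mod 19. 6⁻¹ ≡ 16 (mod 19) since 6·16 = 96 ≡ 1, so λ ≡ 9.
  x = λ² - 7 - 13 = 81 - 20 ≡ 4; y = λ·(7 - 4) - 14 ≡ 13. → (4, 13)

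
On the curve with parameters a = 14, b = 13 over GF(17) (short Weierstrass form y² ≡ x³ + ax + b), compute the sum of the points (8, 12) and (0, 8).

(8, 12) + (0, 8). λ = (8 - 12)/(0 - 8) ≡ 13/9 mod 17. 9⁻¹ ≡ 2 (mod 17), so λ ≡ 9.
  x = λ² - 8 - 0 = 81 - 8 ≡ 5; y = λ·(8 - 5) - 12 ≡ 15. → (5, 15)

(5, 15)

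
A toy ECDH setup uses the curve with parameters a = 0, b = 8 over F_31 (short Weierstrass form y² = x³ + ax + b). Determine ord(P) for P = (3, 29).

6

2P: tangent at (3, 29): λ = (3·3² + 0)/(2·29) ≡ 27/27. 27⁻¹ ≡ 23 (mod 31), so λ ≡ 27·23 ≡ 1.
  x = λ² - 3 - 3 = 1 - 6 ≡ 26; y = λ·(3 - 26) - 29 ≡ 10. → (26, 10)
3P: (26, 10) + (3, 29). λ = (29 - 10)/(3 - 26) ≡ 19/8 mod 31. 8⁻¹ ≡ 4 (mod 31) since 8·4 = 32 ≡ 1, so λ ≡ 14.
  x = λ² - 26 - 3 = 196 - 29 ≡ 12; y = λ·(26 - 12) - 10 ≡ 0. → (12, 0)
4P: (12, 0) + (3, 29). λ = (29 - 0)/(3 - 12) ≡ 29/22 mod 31. 22⁻¹ ≡ 24 (mod 31), so λ ≡ 14.
  x = λ² - 12 - 3 = 196 - 15 ≡ 26; y = λ·(12 - 26) - 0 ≡ 21. → (26, 21)
5P: (26, 21) + (3, 29). λ = (29 - 21)/(3 - 26) ≡ 8/8 mod 31. 8⁻¹ ≡ 4 (mod 31) since 8·4 = 32 ≡ 1, so λ ≡ 1.
  x = λ² - 26 - 3 = 1 - 29 ≡ 3; y = λ·(26 - 3) - 21 ≡ 2. → (3, 2)
6P: (3, 2) + (3, 29): same x and y₁ ≡ -y₂, so the sum is ∞.
6P = ∞, so the order is 6.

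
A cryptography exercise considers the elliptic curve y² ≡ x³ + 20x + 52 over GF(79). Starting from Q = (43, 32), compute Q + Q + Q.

Repeated addition: build up to 3Q.
2Q: tangent at (43, 32): λ = (3·43² + 20)/(2·32) ≡ 37/64. 64⁻¹ ≡ 21 (mod 79), so λ ≡ 37·21 ≡ 66.
  x = λ² - 43 - 43 = 4356 - 86 ≡ 4; y = λ·(43 - 4) - 32 ≡ 14. → (4, 14)
3Q: (4, 14) + (43, 32). λ = (32 - 14)/(43 - 4) ≡ 18/39 mod 79. 39⁻¹ ≡ 77 (mod 79) since 39·77 = 3003 ≡ 1, so λ ≡ 43.
  x = λ² - 4 - 43 = 1849 - 47 ≡ 64; y = λ·(4 - 64) - 14 ≡ 13. → (64, 13)

(64, 13)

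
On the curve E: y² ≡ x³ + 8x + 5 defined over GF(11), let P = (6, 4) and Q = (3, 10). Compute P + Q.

(6, 7)

(6, 4) + (3, 10). λ = (10 - 4)/(3 - 6) ≡ 6/8 mod 11. 8⁻¹ ≡ 7 (mod 11) since 8·7 = 56 ≡ 1, so λ ≡ 9.
  x = λ² - 6 - 3 = 81 - 9 ≡ 6; y = λ·(6 - 6) - 4 ≡ 7. → (6, 7)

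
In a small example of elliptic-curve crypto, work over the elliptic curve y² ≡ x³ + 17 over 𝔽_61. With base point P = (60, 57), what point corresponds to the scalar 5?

Repeated addition: build up to 5P.
2P: tangent at (60, 57): λ = (3·60² + 0)/(2·57) ≡ 3/53. 53⁻¹ ≡ 38 (mod 61) since 53·38 = 2014 ≡ 1, so λ ≡ 3·38 ≡ 53.
  x = λ² - 60 - 60 = 2809 - 120 ≡ 5; y = λ·(60 - 5) - 57 ≡ 52. → (5, 52)
3P: (5, 52) + (60, 57). λ = (57 - 52)/(60 - 5) ≡ 5/55 mod 61. 55⁻¹ ≡ 10 (mod 61) since 55·10 = 550 ≡ 1, so λ ≡ 50.
  x = λ² - 5 - 60 = 2500 - 65 ≡ 56; y = λ·(5 - 56) - 52 ≡ 21. → (56, 21)
4P: (56, 21) + (60, 57). λ = (57 - 21)/(60 - 56) ≡ 36/4 mod 61. 4⁻¹ ≡ 46 (mod 61), so λ ≡ 9.
  x = λ² - 56 - 60 = 81 - 116 ≡ 26; y = λ·(56 - 26) - 21 ≡ 5. → (26, 5)
5P: (26, 5) + (60, 57). λ = (57 - 5)/(60 - 26) ≡ 52/34 mod 61. 34⁻¹ ≡ 9 (mod 61) since 34·9 = 306 ≡ 1, so λ ≡ 41.
  x = λ² - 26 - 60 = 1681 - 86 ≡ 9; y = λ·(26 - 9) - 5 ≡ 21. → (9, 21)

(9, 21)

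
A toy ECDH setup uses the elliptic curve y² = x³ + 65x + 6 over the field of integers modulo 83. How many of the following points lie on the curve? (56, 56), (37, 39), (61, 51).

(56, 56): 56² ≡ 65, rhs ≡ 65 → on.
(37, 39): 39² ≡ 27, rhs ≡ 27 → on.
(61, 51): 51² ≡ 28, rhs ≡ 46 → off.

2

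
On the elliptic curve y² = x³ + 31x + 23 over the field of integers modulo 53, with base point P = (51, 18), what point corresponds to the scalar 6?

(24, 4)

Double-and-add on 6 = (110)₂. Start with P = (51, 18) for the leading 1-bit.
double: tangent at (51, 18): λ = (3·51² + 31)/(2·18) ≡ 43/36. 36⁻¹ ≡ 28 (mod 53), so λ ≡ 43·28 ≡ 38.
  x = λ² - 51 - 51 = 1444 - 102 ≡ 17; y = λ·(51 - 17) - 18 ≡ 2. → (17, 2)
add P: (17, 2) + (51, 18). λ = (18 - 2)/(51 - 17) ≡ 16/34 mod 53. 34⁻¹ ≡ 39 (mod 53), so λ ≡ 41.
  x = λ² - 17 - 51 = 1681 - 68 ≡ 23; y = λ·(17 - 23) - 2 ≡ 17. → (23, 17)
double: tangent at (23, 17): λ = (3·23² + 31)/(2·17) ≡ 28/34. 34⁻¹ ≡ 39 (mod 53), so λ ≡ 28·39 ≡ 32.
  x = λ² - 23 - 23 = 1024 - 46 ≡ 24; y = λ·(23 - 24) - 17 ≡ 4. → (24, 4)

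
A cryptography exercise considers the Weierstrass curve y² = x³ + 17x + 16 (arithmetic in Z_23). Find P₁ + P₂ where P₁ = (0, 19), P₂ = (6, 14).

(3, 18)

(0, 19) + (6, 14). λ = (14 - 19)/(6 - 0) ≡ 18/6 mod 23. 6⁻¹ ≡ 4 (mod 23) since 6·4 = 24 ≡ 1, so λ ≡ 3.
  x = λ² - 0 - 6 = 9 - 6 ≡ 3; y = λ·(0 - 3) - 19 ≡ 18. → (3, 18)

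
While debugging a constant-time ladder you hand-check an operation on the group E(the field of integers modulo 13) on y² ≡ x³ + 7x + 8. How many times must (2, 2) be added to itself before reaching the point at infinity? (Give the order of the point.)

10

2P: tangent at (2, 2): λ = (3·2² + 7)/(2·2) ≡ 6/4. 4⁻¹ ≡ 10 (mod 13) since 4·10 = 40 ≡ 1, so λ ≡ 6·10 ≡ 8.
  x = λ² - 2 - 2 = 64 - 4 ≡ 8; y = λ·(2 - 8) - 2 ≡ 2. → (8, 2)
3P: (8, 2) + (2, 2). λ = (2 - 2)/(2 - 8) ≡ 0/7 mod 13. 7⁻¹ ≡ 2 (mod 13), so λ ≡ 0.
  x = λ² - 8 - 2 = 0 - 10 ≡ 3; y = λ·(8 - 3) - 2 ≡ 11. → (3, 11)
4P: (3, 11) + (2, 2). λ = (2 - 11)/(2 - 3) ≡ 4/12 mod 13. 12⁻¹ ≡ 12 (mod 13) since 12·12 = 144 ≡ 1, so λ ≡ 9.
  x = λ² - 3 - 2 = 81 - 5 ≡ 11; y = λ·(3 - 11) - 11 ≡ 8. → (11, 8)
5P: (11, 8) + (2, 2). λ = (2 - 8)/(2 - 11) ≡ 7/4 mod 13. 4⁻¹ ≡ 10 (mod 13) since 4·10 = 40 ≡ 1, so λ ≡ 5.
  x = λ² - 11 - 2 = 25 - 13 ≡ 12; y = λ·(11 - 12) - 8 ≡ 0. → (12, 0)
6P: (12, 0) + (2, 2). λ = (2 - 0)/(2 - 12) ≡ 2/3 mod 13. 3⁻¹ ≡ 9 (mod 13), so λ ≡ 5.
  x = λ² - 12 - 2 = 25 - 14 ≡ 11; y = λ·(12 - 11) - 0 ≡ 5. → (11, 5)
7P: (11, 5) + (2, 2). λ = (2 - 5)/(2 - 11) ≡ 10/4 mod 13. 4⁻¹ ≡ 10 (mod 13), so λ ≡ 9.
  x = λ² - 11 - 2 = 81 - 13 ≡ 3; y = λ·(11 - 3) - 5 ≡ 2. → (3, 2)
8P: (3, 2) + (2, 2). λ = (2 - 2)/(2 - 3) ≡ 0/12 mod 13. 12⁻¹ ≡ 12 (mod 13), so λ ≡ 0.
  x = λ² - 3 - 2 = 0 - 5 ≡ 8; y = λ·(3 - 8) - 2 ≡ 11. → (8, 11)
9P: (8, 11) + (2, 2). λ = (2 - 11)/(2 - 8) ≡ 4/7 mod 13. 7⁻¹ ≡ 2 (mod 13), so λ ≡ 8.
  x = λ² - 8 - 2 = 64 - 10 ≡ 2; y = λ·(8 - 2) - 11 ≡ 11. → (2, 11)
10P: (2, 11) + (2, 2): same x and y₁ ≡ -y₂, so the sum is the point at infinity.
10P = the point at infinity, so the order is 10.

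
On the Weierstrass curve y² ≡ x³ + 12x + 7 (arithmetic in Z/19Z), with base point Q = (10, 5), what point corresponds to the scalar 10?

O

Repeated addition: build up to 10Q.
2Q: tangent at (10, 5): λ = (3·10² + 12)/(2·5) ≡ 8/10. 10⁻¹ ≡ 2 (mod 19) since 10·2 = 20 ≡ 1, so λ ≡ 8·2 ≡ 16.
  x = λ² - 10 - 10 = 256 - 20 ≡ 8; y = λ·(10 - 8) - 5 ≡ 8. → (8, 8)
3Q: (8, 8) + (10, 5). λ = (5 - 8)/(10 - 8) ≡ 16/2 mod 19. 2⁻¹ ≡ 10 (mod 19) since 2·10 = 20 ≡ 1, so λ ≡ 8.
  x = λ² - 8 - 10 = 64 - 18 ≡ 8; y = λ·(8 - 8) - 8 ≡ 11. → (8, 11)
4Q: (8, 11) + (10, 5). λ = (5 - 11)/(10 - 8) ≡ 13/2 mod 19. 2⁻¹ ≡ 10 (mod 19), so λ ≡ 16.
  x = λ² - 8 - 10 = 256 - 18 ≡ 10; y = λ·(8 - 10) - 11 ≡ 14. → (10, 14)
5Q: (10, 14) + (10, 5): same x and y₁ ≡ -y₂, so the sum is O.
6Q: O + (10, 5) = (10, 5) (identity).
7Q: tangent at (10, 5): λ = (3·10² + 12)/(2·5) ≡ 8/10. 10⁻¹ ≡ 2 (mod 19) since 10·2 = 20 ≡ 1, so λ ≡ 8·2 ≡ 16.
  x = λ² - 10 - 10 = 256 - 20 ≡ 8; y = λ·(10 - 8) - 5 ≡ 8. → (8, 8)
8Q: (8, 8) + (10, 5). λ = (5 - 8)/(10 - 8) ≡ 16/2 mod 19. 2⁻¹ ≡ 10 (mod 19), so λ ≡ 8.
  x = λ² - 8 - 10 = 64 - 18 ≡ 8; y = λ·(8 - 8) - 8 ≡ 11. → (8, 11)
9Q: (8, 11) + (10, 5). λ = (5 - 11)/(10 - 8) ≡ 13/2 mod 19. 2⁻¹ ≡ 10 (mod 19), so λ ≡ 16.
  x = λ² - 8 - 10 = 256 - 18 ≡ 10; y = λ·(8 - 10) - 11 ≡ 14. → (10, 14)
10Q: (10, 14) + (10, 5): same x and y₁ ≡ -y₂, so the sum is O.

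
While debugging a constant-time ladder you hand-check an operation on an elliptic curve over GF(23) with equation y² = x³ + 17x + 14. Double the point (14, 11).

(21, 15)

tangent at (14, 11): λ = (3·14² + 17)/(2·11) ≡ 7/22. 22⁻¹ ≡ 22 (mod 23), so λ ≡ 7·22 ≡ 16.
  x = λ² - 14 - 14 = 256 - 28 ≡ 21; y = λ·(14 - 21) - 11 ≡ 15. → (21, 15)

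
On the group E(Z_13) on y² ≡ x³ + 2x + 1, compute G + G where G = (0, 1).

(1, 11)

tangent at (0, 1): λ = (3·0² + 2)/(2·1) ≡ 2/2. 2⁻¹ ≡ 7 (mod 13) since 2·7 = 14 ≡ 1, so λ ≡ 2·7 ≡ 1.
  x = λ² - 0 - 0 = 1 - 0 ≡ 1; y = λ·(0 - 1) - 1 ≡ 11. → (1, 11)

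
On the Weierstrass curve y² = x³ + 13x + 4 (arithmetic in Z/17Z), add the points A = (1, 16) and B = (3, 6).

(4, 16)

(1, 16) + (3, 6). λ = (6 - 16)/(3 - 1) ≡ 7/2 mod 17. 2⁻¹ ≡ 9 (mod 17), so λ ≡ 12.
  x = λ² - 1 - 3 = 144 - 4 ≡ 4; y = λ·(1 - 4) - 16 ≡ 16. → (4, 16)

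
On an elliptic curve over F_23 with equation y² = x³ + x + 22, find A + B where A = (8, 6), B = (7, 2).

(8, 6) + (7, 2). λ = (2 - 6)/(7 - 8) ≡ 19/22 mod 23. 22⁻¹ ≡ 22 (mod 23), so λ ≡ 4.
  x = λ² - 8 - 7 = 16 - 15 ≡ 1; y = λ·(8 - 1) - 6 ≡ 22. → (1, 22)

(1, 22)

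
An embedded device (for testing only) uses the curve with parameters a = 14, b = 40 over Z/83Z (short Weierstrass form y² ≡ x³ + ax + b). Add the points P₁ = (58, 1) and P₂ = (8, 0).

(58, 1) + (8, 0). λ = (0 - 1)/(8 - 58) ≡ 82/33 mod 83. 33⁻¹ ≡ 78 (mod 83), so λ ≡ 5.
  x = λ² - 58 - 8 = 25 - 66 ≡ 42; y = λ·(58 - 42) - 1 ≡ 79. → (42, 79)

(42, 79)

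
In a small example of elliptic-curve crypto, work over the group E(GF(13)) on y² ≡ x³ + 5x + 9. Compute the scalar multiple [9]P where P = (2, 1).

Repeated addition: build up to 9P.
2P: tangent at (2, 1): λ = (3·2² + 5)/(2·1) ≡ 4/2. 2⁻¹ ≡ 7 (mod 13) since 2·7 = 14 ≡ 1, so λ ≡ 4·7 ≡ 2.
  x = λ² - 2 - 2 = 4 - 4 ≡ 0; y = λ·(2 - 0) - 1 ≡ 3. → (0, 3)
3P: (0, 3) + (2, 1). λ = (1 - 3)/(2 - 0) ≡ 11/2 mod 13. 2⁻¹ ≡ 7 (mod 13) since 2·7 = 14 ≡ 1, so λ ≡ 12.
  x = λ² - 0 - 2 = 144 - 2 ≡ 12; y = λ·(0 - 12) - 3 ≡ 9. → (12, 9)
4P: (12, 9) + (2, 1). λ = (1 - 9)/(2 - 12) ≡ 5/3 mod 13. 3⁻¹ ≡ 9 (mod 13) since 3·9 = 27 ≡ 1, so λ ≡ 6.
  x = λ² - 12 - 2 = 36 - 14 ≡ 9; y = λ·(12 - 9) - 9 ≡ 9. → (9, 9)
5P: (9, 9) + (2, 1). λ = (1 - 9)/(2 - 9) ≡ 5/6 mod 13. 6⁻¹ ≡ 11 (mod 13), so λ ≡ 3.
  x = λ² - 9 - 2 = 9 - 11 ≡ 11; y = λ·(9 - 11) - 9 ≡ 11. → (11, 11)
6P: (11, 11) + (2, 1). λ = (1 - 11)/(2 - 11) ≡ 3/4 mod 13. 4⁻¹ ≡ 10 (mod 13) since 4·10 = 40 ≡ 1, so λ ≡ 4.
  x = λ² - 11 - 2 = 16 - 13 ≡ 3; y = λ·(11 - 3) - 11 ≡ 8. → (3, 8)
7P: (3, 8) + (2, 1). λ = (1 - 8)/(2 - 3) ≡ 6/12 mod 13. 12⁻¹ ≡ 12 (mod 13), so λ ≡ 7.
  x = λ² - 3 - 2 = 49 - 5 ≡ 5; y = λ·(3 - 5) - 8 ≡ 4. → (5, 4)
8P: (5, 4) + (2, 1). λ = (1 - 4)/(2 - 5) ≡ 10/10 mod 13. 10⁻¹ ≡ 4 (mod 13), so λ ≡ 1.
  x = λ² - 5 - 2 = 1 - 7 ≡ 7; y = λ·(5 - 7) - 4 ≡ 7. → (7, 7)
9P: (7, 7) + (2, 1). λ = (1 - 7)/(2 - 7) ≡ 7/8 mod 13. 8⁻¹ ≡ 5 (mod 13), so λ ≡ 9.
  x = λ² - 7 - 2 = 81 - 9 ≡ 7; y = λ·(7 - 7) - 7 ≡ 6. → (7, 6)

(7, 6)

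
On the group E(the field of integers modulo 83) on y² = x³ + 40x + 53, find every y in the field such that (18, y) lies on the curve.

x³ + 40x + 53 = 6605 ≡ 48 (mod 83).
Square roots of 48 mod 83: 31 and 52 (since 31² = 961 ≡ 48).

31, 52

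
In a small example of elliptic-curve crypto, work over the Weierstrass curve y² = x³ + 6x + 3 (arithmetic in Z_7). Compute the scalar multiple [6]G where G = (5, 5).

O

Double-and-add on 6 = (110)₂. Start with G = (5, 5) for the leading 1-bit.
double: tangent at (5, 5): λ = (3·5² + 6)/(2·5) ≡ 4/3. 3⁻¹ ≡ 5 (mod 7), so λ ≡ 4·5 ≡ 6.
  x = λ² - 5 - 5 = 36 - 10 ≡ 5; y = λ·(5 - 5) - 5 ≡ 2. → (5, 2)
add G: (5, 2) + (5, 5): same x and y₁ ≡ -y₂, so the sum is 𝒪.
double: 𝒪 + 𝒪 = 𝒪 (identity).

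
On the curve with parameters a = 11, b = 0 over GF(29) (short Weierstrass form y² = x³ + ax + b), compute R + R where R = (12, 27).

tangent at (12, 27): λ = (3·12² + 11)/(2·27) ≡ 8/25. 25⁻¹ ≡ 7 (mod 29), so λ ≡ 8·7 ≡ 27.
  x = λ² - 12 - 12 = 729 - 24 ≡ 9; y = λ·(12 - 9) - 27 ≡ 25. → (9, 25)

(9, 25)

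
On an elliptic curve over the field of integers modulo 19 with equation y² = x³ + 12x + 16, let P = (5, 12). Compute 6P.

(12, 8)

Double-and-add on 6 = (110)₂. Start with P = (5, 12) for the leading 1-bit.
double: tangent at (5, 12): λ = (3·5² + 12)/(2·12) ≡ 11/5. 5⁻¹ ≡ 4 (mod 19), so λ ≡ 11·4 ≡ 6.
  x = λ² - 5 - 5 = 36 - 10 ≡ 7; y = λ·(5 - 7) - 12 ≡ 14. → (7, 14)
add P: (7, 14) + (5, 12). λ = (12 - 14)/(5 - 7) ≡ 17/17 mod 19. 17⁻¹ ≡ 9 (mod 19), so λ ≡ 1.
  x = λ² - 7 - 5 = 1 - 12 ≡ 8; y = λ·(7 - 8) - 14 ≡ 4. → (8, 4)
double: tangent at (8, 4): λ = (3·8² + 12)/(2·4) ≡ 14/8. 8⁻¹ ≡ 12 (mod 19) since 8·12 = 96 ≡ 1, so λ ≡ 14·12 ≡ 16.
  x = λ² - 8 - 8 = 256 - 16 ≡ 12; y = λ·(8 - 12) - 4 ≡ 8. → (12, 8)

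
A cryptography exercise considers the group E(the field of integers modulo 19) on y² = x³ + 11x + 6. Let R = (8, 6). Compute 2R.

(8, 13)

tangent at (8, 6): λ = (3·8² + 11)/(2·6) ≡ 13/12. 12⁻¹ ≡ 8 (mod 19), so λ ≡ 13·8 ≡ 9.
  x = λ² - 8 - 8 = 81 - 16 ≡ 8; y = λ·(8 - 8) - 6 ≡ 13. → (8, 13)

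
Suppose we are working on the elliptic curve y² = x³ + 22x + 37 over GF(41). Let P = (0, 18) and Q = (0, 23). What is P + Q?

The two points share x = 0 and their y-coordinates satisfy 18 + 23 ≡ 0 (mod 41), so they are inverses. Their sum is 𝒪.

O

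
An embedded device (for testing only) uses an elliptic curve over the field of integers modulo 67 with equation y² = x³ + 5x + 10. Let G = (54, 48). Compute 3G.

(37, 53)

Repeated addition: build up to 3G.
2G: tangent at (54, 48): λ = (3·54² + 5)/(2·48) ≡ 43/29. 29⁻¹ ≡ 37 (mod 67), so λ ≡ 43·37 ≡ 50.
  x = λ² - 54 - 54 = 2500 - 108 ≡ 47; y = λ·(54 - 47) - 48 ≡ 34. → (47, 34)
3G: (47, 34) + (54, 48). λ = (48 - 34)/(54 - 47) ≡ 14/7 mod 67. 7⁻¹ ≡ 48 (mod 67) since 7·48 = 336 ≡ 1, so λ ≡ 2.
  x = λ² - 47 - 54 = 4 - 101 ≡ 37; y = λ·(47 - 37) - 34 ≡ 53. → (37, 53)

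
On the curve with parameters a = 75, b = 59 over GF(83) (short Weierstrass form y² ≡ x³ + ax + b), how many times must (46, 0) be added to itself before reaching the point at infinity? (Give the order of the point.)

2P: (46, 0) + (46, 0): same x and y₁ ≡ -y₂, so the sum is the point at infinity.
2P = the point at infinity, so the order is 2.

2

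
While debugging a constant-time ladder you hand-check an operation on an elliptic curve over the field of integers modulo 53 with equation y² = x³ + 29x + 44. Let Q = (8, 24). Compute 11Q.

Double-and-add on 11 = (1011)₂. Start with Q = (8, 24) for the leading 1-bit.
double: tangent at (8, 24): λ = (3·8² + 29)/(2·24) ≡ 9/48. 48⁻¹ ≡ 21 (mod 53) since 48·21 = 1008 ≡ 1, so λ ≡ 9·21 ≡ 30.
  x = λ² - 8 - 8 = 900 - 16 ≡ 36; y = λ·(8 - 36) - 24 ≡ 37. → (36, 37)
double: tangent at (36, 37): λ = (3·36² + 29)/(2·37) ≡ 48/21. 21⁻¹ ≡ 48 (mod 53) since 21·48 = 1008 ≡ 1, so λ ≡ 48·48 ≡ 25.
  x = λ² - 36 - 36 = 625 - 72 ≡ 23; y = λ·(36 - 23) - 37 ≡ 23. → (23, 23)
add Q: (23, 23) + (8, 24). λ = (24 - 23)/(8 - 23) ≡ 1/38 mod 53. 38⁻¹ ≡ 7 (mod 53), so λ ≡ 7.
  x = λ² - 23 - 8 = 49 - 31 ≡ 18; y = λ·(23 - 18) - 23 ≡ 12. → (18, 12)
double: tangent at (18, 12): λ = (3·18² + 29)/(2·12) ≡ 47/24. 24⁻¹ ≡ 42 (mod 53), so λ ≡ 47·42 ≡ 13.
  x = λ² - 18 - 18 = 169 - 36 ≡ 27; y = λ·(18 - 27) - 12 ≡ 30. → (27, 30)
add Q: (27, 30) + (8, 24). λ = (24 - 30)/(8 - 27) ≡ 47/34 mod 53. 34⁻¹ ≡ 39 (mod 53), so λ ≡ 31.
  x = λ² - 27 - 8 = 961 - 35 ≡ 25; y = λ·(27 - 25) - 30 ≡ 32. → (25, 32)

(25, 32)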